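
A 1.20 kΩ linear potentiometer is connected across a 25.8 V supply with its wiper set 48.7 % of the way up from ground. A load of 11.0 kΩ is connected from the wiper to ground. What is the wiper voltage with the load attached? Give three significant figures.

V ≈ 12.2 V

The wiper splits the pot into (1−α)R = 615.6 Ω above and αR = 584.4 Ω below.
Lower section ‖ load = 554.9 Ω.
V_wiper = 25.8 × 554.9/(615.6 + 554.9) = 12.2 V.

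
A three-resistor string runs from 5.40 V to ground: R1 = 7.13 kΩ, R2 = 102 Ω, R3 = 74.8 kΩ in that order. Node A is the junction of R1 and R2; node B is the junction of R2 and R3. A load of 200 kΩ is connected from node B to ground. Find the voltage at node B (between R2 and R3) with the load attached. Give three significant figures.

At node B, R3 is in parallel with the load: R3‖R_L = 54440 Ω.
Below node A the resistance is R2 + (R3‖R_L) = 54540 Ω, so V_A = 5.40 × 54540/61670 = 4.776 V.
Then V_B = V_A × (R3‖R_L)/(R2 + R3‖R_L) = 4.776 × 54440/54540 = 4.77 V.

V ≈ 4.77 V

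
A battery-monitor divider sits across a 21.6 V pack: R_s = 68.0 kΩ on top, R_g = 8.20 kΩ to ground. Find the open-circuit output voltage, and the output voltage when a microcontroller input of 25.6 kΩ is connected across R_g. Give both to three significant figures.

Open-circuit: V = 21.6 × 8.20/(68.0 + 8.20) = 2.32 V.
With the load, R_g becomes R_g‖R_L = 6.211 kΩ, so V = 21.6 × 6.211/74.21 = 1.81 V.

Unloaded: 2.32 V; loaded: 1.81 V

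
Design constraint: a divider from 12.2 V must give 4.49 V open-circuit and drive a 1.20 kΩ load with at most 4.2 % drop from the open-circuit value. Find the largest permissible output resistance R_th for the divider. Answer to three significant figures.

R_th ≤ 52.6 Ω

Loading drop = R_th/(R_th + R_L) ≤ 0.0420, so R_th ≤ R_L · ε/(1−ε) = 1.20 kΩ × 0.0420/0.9580 = 52.6 Ω.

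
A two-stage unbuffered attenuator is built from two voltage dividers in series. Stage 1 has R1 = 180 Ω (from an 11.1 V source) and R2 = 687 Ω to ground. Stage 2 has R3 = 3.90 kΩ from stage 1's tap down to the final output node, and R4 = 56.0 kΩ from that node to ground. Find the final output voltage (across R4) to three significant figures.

Stage 2 presents R3+R4 = 59900 Ω as a load on stage 1's tap.
Stage 1's lower leg becomes R2‖(R3+R4) = 679.2 Ω, so V_mid = 11.1 × 679.2/859.2 = 8.775 V.
Stage 2 is itself unloaded: V_out = V_mid × R4/(R3+R4) = 8.775 × 56000/59900 = 8.20 V.

V_out ≈ 8.20 V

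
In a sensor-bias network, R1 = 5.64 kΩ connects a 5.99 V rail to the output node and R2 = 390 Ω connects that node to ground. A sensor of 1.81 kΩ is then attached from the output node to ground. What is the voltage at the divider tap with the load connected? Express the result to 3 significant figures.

V_out ≈ 0.322 V

The load sits in parallel with R2: R2‖R_L = (390 × 1810) / (390 + 1810) = 320.9 Ω.
V_out = 5.99 × 320.9 / (5640 + 320.9) = 5.99 × 320.9/5961 = 0.322 V.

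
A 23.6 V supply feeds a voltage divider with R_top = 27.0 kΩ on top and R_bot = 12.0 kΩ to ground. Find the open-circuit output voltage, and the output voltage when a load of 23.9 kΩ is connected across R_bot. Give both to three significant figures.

Unloaded: 7.26 V; loaded: 5.39 V

Open-circuit: V = 23.6 × 12.0/(27.0 + 12.0) = 7.26 V.
With the load, R_bot becomes R_bot‖R_L = 7.989 kΩ, so V = 23.6 × 7.989/34.99 = 5.39 V.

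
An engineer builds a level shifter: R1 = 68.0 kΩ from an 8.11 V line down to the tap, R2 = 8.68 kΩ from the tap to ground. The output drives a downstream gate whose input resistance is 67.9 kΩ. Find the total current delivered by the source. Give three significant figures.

R2‖R_L = 7.696 kΩ, so the source sees R1 + R2‖R_L = 75.70 kΩ.
I = 8.11 V / 75.70 kΩ = 0.107 mA.

I ≈ 0.107 mA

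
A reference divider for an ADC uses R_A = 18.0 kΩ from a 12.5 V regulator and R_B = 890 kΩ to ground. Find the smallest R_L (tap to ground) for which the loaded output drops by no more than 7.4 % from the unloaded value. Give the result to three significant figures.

Output resistance R_th = R_A‖R_B = (18.0 × 890)/908.0 = 17.64 kΩ.
The fractional drop is R_th/(R_th + R_L); requiring this ≤ 0.0740 gives R_L ≥ R_th(1/0.0740 − 1) = 17.64 × 12.51 = 221 kΩ.

R_L(min) ≈ 221 kΩ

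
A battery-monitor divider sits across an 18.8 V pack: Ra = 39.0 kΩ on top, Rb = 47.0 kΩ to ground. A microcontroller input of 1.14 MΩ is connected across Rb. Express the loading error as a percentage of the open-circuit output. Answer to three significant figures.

The divider's output (Thévenin) resistance is Ra‖Rb = 21.31 kΩ.
Fractional drop under load = R_th/(R_th + R_L) = 21.31 / (21.31 + 1140) = 0.01835.
So the output falls by 1.84 %.

1.84 %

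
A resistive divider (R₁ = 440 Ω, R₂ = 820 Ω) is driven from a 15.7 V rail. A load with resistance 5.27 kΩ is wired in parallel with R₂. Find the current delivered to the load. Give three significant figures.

I_L ≈ 1.84 mA

R₂‖R_L = 709.6 Ω; V_out = 15.7 × 709.6/1150 = 9.691 V.
I_L = V_out / R_L = 9.691 / 5.27 kΩ = 1.84 mA.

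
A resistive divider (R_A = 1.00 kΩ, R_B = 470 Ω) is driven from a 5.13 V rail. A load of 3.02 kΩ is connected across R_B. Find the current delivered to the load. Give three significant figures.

I_L ≈ 0.491 mA

R_B‖R_L = 406.7 Ω; V_out = 5.13 × 406.7/1407 = 1.483 V.
I_L = V_out / R_L = 1.483 / 3.02 kΩ = 0.491 mA.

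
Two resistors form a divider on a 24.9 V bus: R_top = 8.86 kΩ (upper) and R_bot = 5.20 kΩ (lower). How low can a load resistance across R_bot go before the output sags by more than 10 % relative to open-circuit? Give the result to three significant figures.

R_L(min) ≈ 29.5 kΩ

Output resistance R_th = R_top‖R_bot = (8.86 × 5.20)/14.06 = 3.277 kΩ.
The fractional drop is R_th/(R_th + R_L); requiring this ≤ 0.100 gives R_L ≥ R_th(1/0.100 − 1) = 3.277 × 9.000 = 29.5 kΩ.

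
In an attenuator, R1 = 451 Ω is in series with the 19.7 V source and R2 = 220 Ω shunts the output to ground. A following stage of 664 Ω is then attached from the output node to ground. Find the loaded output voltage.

The load sits in parallel with R2: R2‖R_L = (220 × 664) / (220 + 664) = 165.2 Ω.
V_out = 19.7 × 165.2 / (451 + 165.2) = 19.7 × 165.2/616.2 = 5.28 V.

V_out ≈ 5.28 V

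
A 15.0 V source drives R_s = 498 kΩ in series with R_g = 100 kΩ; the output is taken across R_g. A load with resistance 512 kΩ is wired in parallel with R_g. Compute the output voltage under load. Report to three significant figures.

V_out ≈ 2.16 V

The load sits in parallel with R_g: R_g‖R_L = (100 × 512) / (100 + 512) = 83.66 kΩ.
V_out = 15.0 × 83.66 / (498 + 83.66) = 15.0 × 83.66/581.7 = 2.16 V.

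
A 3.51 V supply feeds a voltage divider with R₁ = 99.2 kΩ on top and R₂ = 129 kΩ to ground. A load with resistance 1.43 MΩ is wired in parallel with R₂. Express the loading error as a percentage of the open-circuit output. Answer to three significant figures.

3.77 %

The divider's output (Thévenin) resistance is R₁‖R₂ = 56.08 kΩ.
Fractional drop under load = R_th/(R_th + R_L) = 56.08 / (56.08 + 1430) = 0.03774.
So the output falls by 3.77 %.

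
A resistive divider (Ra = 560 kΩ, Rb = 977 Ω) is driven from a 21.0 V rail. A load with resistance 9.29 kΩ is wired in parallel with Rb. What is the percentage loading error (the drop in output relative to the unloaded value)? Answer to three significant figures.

The divider's output (Thévenin) resistance is Ra‖Rb = 975.3 Ω.
Fractional drop under load = R_th/(R_th + R_L) = 975.3 / (975.3 + 9290) = 0.09501.
So the output falls by 9.50 %.

9.50 %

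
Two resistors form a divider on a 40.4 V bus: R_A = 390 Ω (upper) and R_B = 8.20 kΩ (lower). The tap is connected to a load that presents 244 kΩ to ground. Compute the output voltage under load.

V_out ≈ 38.5 V

The load sits in parallel with R_B: R_B‖R_L = (8200 × 244000) / (8200 + 244000) = 7933 Ω.
V_out = 40.4 × 7933 / (390 + 7933) = 40.4 × 7933/8323 = 38.5 V.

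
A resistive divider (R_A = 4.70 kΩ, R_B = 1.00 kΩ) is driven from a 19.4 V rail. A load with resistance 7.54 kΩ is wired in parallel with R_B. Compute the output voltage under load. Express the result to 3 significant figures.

V_out ≈ 3.07 V

The load sits in parallel with R_B: R_B‖R_L = (1.00 × 7.54) / (1.00 + 7.54) = 0.8829 kΩ.
V_out = 19.4 × 0.8829 / (4.70 + 0.8829) = 19.4 × 0.8829/5.583 = 3.07 V.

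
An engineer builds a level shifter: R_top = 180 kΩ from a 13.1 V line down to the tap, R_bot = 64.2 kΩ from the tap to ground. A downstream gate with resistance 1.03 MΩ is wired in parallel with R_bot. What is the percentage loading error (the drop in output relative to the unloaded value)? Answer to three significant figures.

4.39 %

The divider's output (Thévenin) resistance is R_top‖R_bot = 47.32 kΩ.
Fractional drop under load = R_th/(R_th + R_L) = 47.32 / (47.32 + 1030) = 0.04393.
So the output falls by 4.39 %.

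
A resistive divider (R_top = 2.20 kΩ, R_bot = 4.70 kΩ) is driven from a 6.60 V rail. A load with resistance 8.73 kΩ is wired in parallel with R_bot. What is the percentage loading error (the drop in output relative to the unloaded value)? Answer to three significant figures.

Unloaded V = 6.60 × 4.70/6.900 = 4.4957 V.
Loaded: R_bot‖R_L = 3.055 kΩ, giving V = 6.60 × 3.055/5.255 = 3.8370 V.
Drop = (4.4957 − 3.8370) / 4.4957 = 14.7 %.

14.7 %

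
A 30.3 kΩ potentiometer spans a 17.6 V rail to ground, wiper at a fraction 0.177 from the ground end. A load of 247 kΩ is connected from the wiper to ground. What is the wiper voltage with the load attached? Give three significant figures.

V ≈ 3.06 V

The wiper splits the pot into (1−α)R = 24.94 kΩ above and αR = 5.363 kΩ below.
Lower section ‖ load = 5.249 kΩ.
V_wiper = 17.6 × 5.249/(24.94 + 5.249) = 3.06 V.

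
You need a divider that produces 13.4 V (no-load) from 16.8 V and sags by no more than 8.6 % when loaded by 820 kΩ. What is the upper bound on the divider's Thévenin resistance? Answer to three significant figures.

R_th ≤ 77.2 kΩ

Loading drop = R_th/(R_th + R_L) ≤ 0.0860, so R_th ≤ R_L · ε/(1−ε) = 820 kΩ × 0.0860/0.9140 = 77.2 kΩ.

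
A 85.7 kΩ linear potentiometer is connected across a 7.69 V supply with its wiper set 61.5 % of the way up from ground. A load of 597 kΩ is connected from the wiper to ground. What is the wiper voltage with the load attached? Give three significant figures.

The wiper splits the pot into (1−α)R = 32.99 kΩ above and αR = 52.71 kΩ below.
Lower section ‖ load = 48.43 kΩ.
V_wiper = 7.69 × 48.43/(32.99 + 48.43) = 4.57 V.

V ≈ 4.57 V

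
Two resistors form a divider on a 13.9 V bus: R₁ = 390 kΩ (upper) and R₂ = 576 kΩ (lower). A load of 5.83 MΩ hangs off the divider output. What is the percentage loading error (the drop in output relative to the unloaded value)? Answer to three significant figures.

3.84 %

The divider's output (Thévenin) resistance is R₁‖R₂ = 232.5 kΩ.
Fractional drop under load = R_th/(R_th + R_L) = 232.5 / (232.5 + 5830) = 0.03836.
So the output falls by 3.84 %.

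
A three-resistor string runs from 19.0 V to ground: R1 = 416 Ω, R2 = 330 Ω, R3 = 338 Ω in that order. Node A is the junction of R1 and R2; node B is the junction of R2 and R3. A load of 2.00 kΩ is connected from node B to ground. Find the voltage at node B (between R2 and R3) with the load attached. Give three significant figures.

At node B, R3 is in parallel with the load: R3‖R_L = 289.1 Ω.
Below node A the resistance is R2 + (R3‖R_L) = 619.1 Ω, so V_A = 19.0 × 619.1/1035 = 11.36 V.
Then V_B = V_A × (R3‖R_L)/(R2 + R3‖R_L) = 11.36 × 289.1/619.1 = 5.31 V.

V ≈ 5.31 V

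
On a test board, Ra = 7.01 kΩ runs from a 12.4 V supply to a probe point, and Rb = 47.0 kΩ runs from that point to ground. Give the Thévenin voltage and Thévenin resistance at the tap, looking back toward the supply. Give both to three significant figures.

V_th is the open-circuit tap voltage: 12.4 × 47.0/(7.01 + 47.0) = 10.8 V.
With the supply zeroed, Ra and Rb appear in parallel from the tap: R_th = Ra‖Rb = (7.01 × 47.0)/54.01 = 6.10 kΩ.

V_th = 10.8 V, R_th = 6.10 kΩ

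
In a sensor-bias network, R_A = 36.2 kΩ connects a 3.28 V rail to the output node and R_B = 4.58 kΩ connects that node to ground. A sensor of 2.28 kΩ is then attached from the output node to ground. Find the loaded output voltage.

V_out ≈ 0.132 V

The load sits in parallel with R_B: R_B‖R_L = (4.58 × 2.28) / (4.58 + 2.28) = 1.522 kΩ.
V_out = 3.28 × 1.522 / (36.2 + 1.522) = 3.28 × 1.522/37.72 = 0.132 V.
(Unloaded it would have been 0.368 V.)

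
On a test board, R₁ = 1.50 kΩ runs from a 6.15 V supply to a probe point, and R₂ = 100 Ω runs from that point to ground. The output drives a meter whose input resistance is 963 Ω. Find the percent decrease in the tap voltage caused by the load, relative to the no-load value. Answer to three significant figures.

Unloaded V = 6.15 × 100/1600 = 0.38438 V.
Loaded: R₂‖R_L = 90.59 Ω, giving V = 6.15 × 90.59/1591 = 0.35028 V.
Drop = (0.38438 − 0.35028) / 0.38438 = 8.87 %.

8.87 %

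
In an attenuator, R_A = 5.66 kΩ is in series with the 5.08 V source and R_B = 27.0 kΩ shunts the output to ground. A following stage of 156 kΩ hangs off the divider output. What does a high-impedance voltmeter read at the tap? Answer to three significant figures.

The load sits in parallel with R_B: R_B‖R_L = (27.0 × 156) / (27.0 + 156) = 23.02 kΩ.
V_out = 5.08 × 23.02 / (5.66 + 23.02) = 5.08 × 23.02/28.68 = 4.08 V.

V_out ≈ 4.08 V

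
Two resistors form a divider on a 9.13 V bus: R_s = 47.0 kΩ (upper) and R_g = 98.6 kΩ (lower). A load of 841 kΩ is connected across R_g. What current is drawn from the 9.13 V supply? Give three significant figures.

I ≈ 0.0675 mA

R_g‖R_L = 88.25 kΩ, so the source sees R_s + R_g‖R_L = 135.3 kΩ.
I = 9.13 V / 135.3 kΩ = 0.0675 mA.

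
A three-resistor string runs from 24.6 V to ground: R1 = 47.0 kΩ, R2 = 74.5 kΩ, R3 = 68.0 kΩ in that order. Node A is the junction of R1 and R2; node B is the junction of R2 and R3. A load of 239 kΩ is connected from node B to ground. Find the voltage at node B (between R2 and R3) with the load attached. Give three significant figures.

At node B, R3 is in parallel with the load: R3‖R_L = 52.94 kΩ.
Below node A the resistance is R2 + (R3‖R_L) = 127.4 kΩ, so V_A = 24.6 × 127.4/174.4 = 17.97 V.
Then V_B = V_A × (R3‖R_L)/(R2 + R3‖R_L) = 17.97 × 52.94/127.4 = 7.47 V.

V ≈ 7.47 V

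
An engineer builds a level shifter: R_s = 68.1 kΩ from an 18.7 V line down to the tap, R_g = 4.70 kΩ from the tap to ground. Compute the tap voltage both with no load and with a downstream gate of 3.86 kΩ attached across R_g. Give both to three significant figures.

Unloaded: 1.21 V; loaded: 0.564 V

Open-circuit: V = 18.7 × 4.70/(68.1 + 4.70) = 1.21 V.
With the load, R_g becomes R_g‖R_L = 2.119 kΩ, so V = 18.7 × 2.119/70.22 = 0.564 V.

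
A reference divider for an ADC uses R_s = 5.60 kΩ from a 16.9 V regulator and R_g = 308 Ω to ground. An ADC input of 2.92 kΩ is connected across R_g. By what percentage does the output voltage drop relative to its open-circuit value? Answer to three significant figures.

9.09 %

Unloaded V = 16.9 × 308/5908 = 0.88104 V.
Loaded: R_g‖R_L = 278.6 Ω, giving V = 16.9 × 278.6/5879 = 0.80096 V.
Drop = (0.88104 − 0.80096) / 0.88104 = 9.09 %.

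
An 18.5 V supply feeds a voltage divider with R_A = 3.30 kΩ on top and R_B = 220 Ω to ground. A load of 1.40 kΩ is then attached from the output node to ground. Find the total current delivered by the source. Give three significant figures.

I ≈ 5.30 mA

R_B‖R_L = 190.1 Ω, so the source sees R_A + R_B‖R_L = 3490 Ω.
I = 18.5 V / 3490 Ω = 5.30 mA.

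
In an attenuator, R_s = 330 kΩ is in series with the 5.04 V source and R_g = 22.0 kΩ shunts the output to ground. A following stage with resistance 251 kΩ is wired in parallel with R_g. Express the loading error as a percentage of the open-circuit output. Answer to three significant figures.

7.59 %

The divider's output (Thévenin) resistance is R_s‖R_g = 20.62 kΩ.
Fractional drop under load = R_th/(R_th + R_L) = 20.62 / (20.62 + 251) = 0.07593.
So the output falls by 7.59 %.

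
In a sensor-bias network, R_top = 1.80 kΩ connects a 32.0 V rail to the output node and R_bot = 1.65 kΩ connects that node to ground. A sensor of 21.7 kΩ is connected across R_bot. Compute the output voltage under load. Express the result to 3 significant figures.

V_out ≈ 14.7 V

The load sits in parallel with R_bot: R_bot‖R_L = (1.65 × 21.7) / (1.65 + 21.7) = 1.533 kΩ.
V_out = 32.0 × 1.533 / (1.80 + 1.533) = 32.0 × 1.533/3.333 = 14.7 V.
(Unloaded it would have been 15.3 V.)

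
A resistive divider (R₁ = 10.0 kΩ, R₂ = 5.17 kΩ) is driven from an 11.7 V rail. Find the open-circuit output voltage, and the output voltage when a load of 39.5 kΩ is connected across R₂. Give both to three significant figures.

Unloaded: 3.99 V; loaded: 3.67 V

Open-circuit: V = 11.7 × 5.17/(10.0 + 5.17) = 3.99 V.
With the load, R₂ becomes R₂‖R_L = 4.572 kΩ, so V = 11.7 × 4.572/14.57 = 3.67 V.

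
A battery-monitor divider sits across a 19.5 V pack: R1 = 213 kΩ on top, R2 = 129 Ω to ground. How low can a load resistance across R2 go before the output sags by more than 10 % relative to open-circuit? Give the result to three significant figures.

R_L(min) ≈ 1.16 kΩ

Output resistance R_th = R1‖R2 = (213000 × 129)/213100 = 128.9 Ω.
The fractional drop is R_th/(R_th + R_L); requiring this ≤ 0.100 gives R_L ≥ R_th(1/0.100 − 1) = 128.9 × 9.000 = 1.16 kΩ.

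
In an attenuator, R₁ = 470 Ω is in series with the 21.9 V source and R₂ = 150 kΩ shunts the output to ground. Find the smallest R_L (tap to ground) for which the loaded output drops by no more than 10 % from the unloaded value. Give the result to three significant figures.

Output resistance R_th = R₁‖R₂ = (470 × 150000)/150500 = 468.5 Ω.
The fractional drop is R_th/(R_th + R_L); requiring this ≤ 0.100 gives R_L ≥ R_th(1/0.100 − 1) = 468.5 × 9.000 = 4.22 kΩ.

R_L(min) ≈ 4.22 kΩ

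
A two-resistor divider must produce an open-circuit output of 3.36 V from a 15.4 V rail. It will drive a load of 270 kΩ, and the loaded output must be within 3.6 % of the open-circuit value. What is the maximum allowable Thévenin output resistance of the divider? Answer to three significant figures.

R_th ≤ 10.1 kΩ

Loading drop = R_th/(R_th + R_L) ≤ 0.0360, so R_th ≤ R_L · ε/(1−ε) = 270 kΩ × 0.0360/0.9640 = 10.1 kΩ.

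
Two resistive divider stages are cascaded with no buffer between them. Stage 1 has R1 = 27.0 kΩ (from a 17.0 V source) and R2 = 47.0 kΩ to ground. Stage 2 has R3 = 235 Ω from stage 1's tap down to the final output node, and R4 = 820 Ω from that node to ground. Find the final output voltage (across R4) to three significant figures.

Stage 2 presents R3+R4 = 1055 Ω as a load on stage 1's tap.
Stage 1's lower leg becomes R2‖(R3+R4) = 1032 Ω, so V_mid = 17.0 × 1032/28030 = 0.6258 V.
Stage 2 is itself unloaded: V_out = V_mid × R4/(R3+R4) = 0.6258 × 820/1055 = 0.486 V.

V_out ≈ 0.486 V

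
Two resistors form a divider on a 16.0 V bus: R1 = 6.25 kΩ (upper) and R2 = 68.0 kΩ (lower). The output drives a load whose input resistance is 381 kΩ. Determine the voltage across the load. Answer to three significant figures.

The load sits in parallel with R2: R2‖R_L = (68.0 × 381) / (68.0 + 381) = 57.70 kΩ.
V_out = 16.0 × 57.70 / (6.25 + 57.70) = 16.0 × 57.70/63.95 = 14.4 V.

V_out ≈ 14.4 V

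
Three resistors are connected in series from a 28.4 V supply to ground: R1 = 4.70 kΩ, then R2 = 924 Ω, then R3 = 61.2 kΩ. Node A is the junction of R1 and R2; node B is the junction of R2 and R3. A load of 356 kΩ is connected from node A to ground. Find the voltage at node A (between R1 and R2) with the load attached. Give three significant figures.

V ≈ 26.1 V

Below node A the series string R2+R3 = 62120 Ω sits in parallel with the 356000 Ω load: 52890 Ω.
V_A = 28.4 × 52890/(4700 + 52890) = 26.1 V.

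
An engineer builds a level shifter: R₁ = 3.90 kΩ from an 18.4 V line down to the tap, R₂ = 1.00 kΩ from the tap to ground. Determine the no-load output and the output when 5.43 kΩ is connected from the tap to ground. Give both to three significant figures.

Open-circuit: V = 18.4 × 1.00/(3.90 + 1.00) = 3.76 V.
With the load, R₂ becomes R₂‖R_L = 0.8445 kΩ, so V = 18.4 × 0.8445/4.744 = 3.28 V.

Unloaded: 3.76 V; loaded: 3.28 V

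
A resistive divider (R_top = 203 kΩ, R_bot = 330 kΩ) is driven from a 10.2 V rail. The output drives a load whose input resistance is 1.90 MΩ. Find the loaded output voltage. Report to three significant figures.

The load sits in parallel with R_bot: R_bot‖R_L = (330 × 1900) / (330 + 1900) = 281.2 kΩ.
V_out = 10.2 × 281.2 / (203 + 281.2) = 10.2 × 281.2/484.2 = 5.92 V.

V_out ≈ 5.92 V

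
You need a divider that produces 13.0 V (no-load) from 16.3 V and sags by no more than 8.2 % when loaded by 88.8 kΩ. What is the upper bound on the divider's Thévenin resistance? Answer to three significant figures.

R_th ≤ 7.93 kΩ

Loading drop = R_th/(R_th + R_L) ≤ 0.0820, so R_th ≤ R_L · ε/(1−ε) = 88.8 kΩ × 0.0820/0.9180 = 7.93 kΩ.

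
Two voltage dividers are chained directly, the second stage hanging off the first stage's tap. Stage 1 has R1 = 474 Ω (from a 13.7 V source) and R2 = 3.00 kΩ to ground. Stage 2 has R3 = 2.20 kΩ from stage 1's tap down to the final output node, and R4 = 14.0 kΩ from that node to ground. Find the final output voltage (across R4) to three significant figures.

V_out ≈ 9.97 V

Stage 2 presents R3+R4 = 16200 Ω as a load on stage 1's tap.
Stage 1's lower leg becomes R2‖(R3+R4) = 2531 Ω, so V_mid = 13.7 × 2531/3005 = 11.54 V.
Stage 2 is itself unloaded: V_out = V_mid × R4/(R3+R4) = 11.54 × 14000/16200 = 9.97 V.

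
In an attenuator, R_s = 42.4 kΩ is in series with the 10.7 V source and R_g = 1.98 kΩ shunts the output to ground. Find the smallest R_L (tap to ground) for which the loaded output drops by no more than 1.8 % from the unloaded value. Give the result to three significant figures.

Output resistance R_th = R_s‖R_g = (42.4 × 1.98)/44.38 = 1.892 kΩ.
The fractional drop is R_th/(R_th + R_L); requiring this ≤ 0.0180 gives R_L ≥ R_th(1/0.0180 − 1) = 1.892 × 54.56 = 103 kΩ.

R_L(min) ≈ 103 kΩ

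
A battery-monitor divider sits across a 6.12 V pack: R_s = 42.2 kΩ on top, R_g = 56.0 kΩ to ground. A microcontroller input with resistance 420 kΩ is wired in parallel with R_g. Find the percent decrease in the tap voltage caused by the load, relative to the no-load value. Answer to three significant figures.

5.42 %

The divider's output (Thévenin) resistance is R_s‖R_g = 24.07 kΩ.
Fractional drop under load = R_th/(R_th + R_L) = 24.07 / (24.07 + 420) = 0.05419.
So the output falls by 5.42 %.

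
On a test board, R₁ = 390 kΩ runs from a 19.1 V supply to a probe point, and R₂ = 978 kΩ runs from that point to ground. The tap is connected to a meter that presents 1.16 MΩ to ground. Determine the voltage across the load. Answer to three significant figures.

The load sits in parallel with R₂: R₂‖R_L = (978 × 1160) / (978 + 1160) = 530.6 kΩ.
V_out = 19.1 × 530.6 / (390 + 530.6) = 19.1 × 530.6/920.6 = 11.0 V.
(Unloaded it would have been 13.7 V.)

V_out ≈ 11.0 V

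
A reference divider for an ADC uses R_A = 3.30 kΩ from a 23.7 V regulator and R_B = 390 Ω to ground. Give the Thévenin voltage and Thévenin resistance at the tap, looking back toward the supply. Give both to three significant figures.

V_th = 2.50 V, R_th = 349 Ω

V_th is the open-circuit tap voltage: 23.7 × 390/(3300 + 390) = 2.50 V.
With the supply zeroed, R_A and R_B appear in parallel from the tap: R_th = R_A‖R_B = (3300 × 390)/3690 = 349 Ω.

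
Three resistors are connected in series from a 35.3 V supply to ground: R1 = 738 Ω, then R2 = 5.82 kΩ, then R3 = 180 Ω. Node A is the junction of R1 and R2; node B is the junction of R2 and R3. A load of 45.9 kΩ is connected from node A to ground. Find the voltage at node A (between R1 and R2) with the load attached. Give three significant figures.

V ≈ 31.0 V

Below node A the series string R2+R3 = 6000 Ω sits in parallel with the 45900 Ω load: 5306 Ω.
V_A = 35.3 × 5306/(738 + 5306) = 31.0 V.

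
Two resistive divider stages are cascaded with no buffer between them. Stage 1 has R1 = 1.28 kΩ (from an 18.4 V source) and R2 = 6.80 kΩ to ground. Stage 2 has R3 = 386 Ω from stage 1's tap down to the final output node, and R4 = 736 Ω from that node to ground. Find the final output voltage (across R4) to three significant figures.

V_out ≈ 5.18 V

Stage 2 presents R3+R4 = 1122 Ω as a load on stage 1's tap.
Stage 1's lower leg becomes R2‖(R3+R4) = 963.1 Ω, so V_mid = 18.4 × 963.1/2243 = 7.900 V.
Stage 2 is itself unloaded: V_out = V_mid × R4/(R3+R4) = 7.900 × 736/1122 = 5.18 V.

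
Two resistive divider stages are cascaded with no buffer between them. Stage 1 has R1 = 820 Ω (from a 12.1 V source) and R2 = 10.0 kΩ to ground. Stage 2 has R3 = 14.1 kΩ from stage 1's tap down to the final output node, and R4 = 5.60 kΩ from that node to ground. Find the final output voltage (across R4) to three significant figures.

Stage 2 presents R3+R4 = 19700 Ω as a load on stage 1's tap.
Stage 1's lower leg becomes R2‖(R3+R4) = 6633 Ω, so V_mid = 12.1 × 6633/7453 = 10.77 V.
Stage 2 is itself unloaded: V_out = V_mid × R4/(R3+R4) = 10.77 × 5600/19700 = 3.06 V.

V_out ≈ 3.06 V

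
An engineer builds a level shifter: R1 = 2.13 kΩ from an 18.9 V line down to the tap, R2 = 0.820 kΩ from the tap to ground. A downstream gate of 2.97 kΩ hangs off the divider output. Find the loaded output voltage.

V_out ≈ 4.38 V

The load sits in parallel with R2: R2‖R_L = (820 × 2970) / (820 + 2970) = 642.6 Ω.
V_out = 18.9 × 642.6 / (2130 + 642.6) = 18.9 × 642.6/2773 = 4.38 V.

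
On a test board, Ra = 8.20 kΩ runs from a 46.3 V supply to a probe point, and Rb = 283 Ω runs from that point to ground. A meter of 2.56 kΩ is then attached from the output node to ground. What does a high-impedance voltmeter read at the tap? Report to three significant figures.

V_out ≈ 1.40 V

The load sits in parallel with Rb: Rb‖R_L = (283 × 2560) / (283 + 2560) = 254.8 Ω.
V_out = 46.3 × 254.8 / (8200 + 254.8) = 46.3 × 254.8/8455 = 1.40 V.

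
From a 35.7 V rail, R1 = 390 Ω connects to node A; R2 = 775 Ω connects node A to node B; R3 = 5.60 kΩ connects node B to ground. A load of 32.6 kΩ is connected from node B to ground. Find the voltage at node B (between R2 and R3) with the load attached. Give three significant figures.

At node B, R3 is in parallel with the load: R3‖R_L = 4779 Ω.
Below node A the resistance is R2 + (R3‖R_L) = 5554 Ω, so V_A = 35.7 × 5554/5944 = 33.36 V.
Then V_B = V_A × (R3‖R_L)/(R2 + R3‖R_L) = 33.36 × 4779/5554 = 28.7 V.

V ≈ 28.7 V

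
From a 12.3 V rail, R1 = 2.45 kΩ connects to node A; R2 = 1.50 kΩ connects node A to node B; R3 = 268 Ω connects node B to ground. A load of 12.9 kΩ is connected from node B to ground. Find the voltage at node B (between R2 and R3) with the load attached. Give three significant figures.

V ≈ 0.767 V

At node B, R3 is in parallel with the load: R3‖R_L = 262.5 Ω.
Below node A the resistance is R2 + (R3‖R_L) = 1763 Ω, so V_A = 12.3 × 1763/4213 = 5.146 V.
Then V_B = V_A × (R3‖R_L)/(R2 + R3‖R_L) = 5.146 × 262.5/1763 = 0.767 V.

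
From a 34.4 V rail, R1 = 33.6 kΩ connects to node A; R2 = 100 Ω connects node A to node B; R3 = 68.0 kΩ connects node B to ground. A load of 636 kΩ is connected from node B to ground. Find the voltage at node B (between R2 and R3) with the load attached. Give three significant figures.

V ≈ 22.2 V

At node B, R3 is in parallel with the load: R3‖R_L = 61430 Ω.
Below node A the resistance is R2 + (R3‖R_L) = 61530 Ω, so V_A = 34.4 × 61530/95130 = 22.25 V.
Then V_B = V_A × (R3‖R_L)/(R2 + R3‖R_L) = 22.25 × 61430/61530 = 22.2 V.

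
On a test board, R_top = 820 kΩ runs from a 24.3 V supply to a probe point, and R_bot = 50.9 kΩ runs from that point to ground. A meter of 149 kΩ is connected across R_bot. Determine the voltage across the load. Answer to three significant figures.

V_out ≈ 1.07 V

The load sits in parallel with R_bot: R_bot‖R_L = (50.9 × 149) / (50.9 + 149) = 37.94 kΩ.
V_out = 24.3 × 37.94 / (820 + 37.94) = 24.3 × 37.94/857.9 = 1.07 V.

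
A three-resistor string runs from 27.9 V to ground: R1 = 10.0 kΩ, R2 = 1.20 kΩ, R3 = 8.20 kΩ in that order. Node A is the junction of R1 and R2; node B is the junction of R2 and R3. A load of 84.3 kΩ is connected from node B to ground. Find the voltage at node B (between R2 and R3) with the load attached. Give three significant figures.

At node B, R3 is in parallel with the load: R3‖R_L = 7.473 kΩ.
Below node A the resistance is R2 + (R3‖R_L) = 8.673 kΩ, so V_A = 27.9 × 8.673/18.67 = 12.96 V.
Then V_B = V_A × (R3‖R_L)/(R2 + R3‖R_L) = 12.96 × 7.473/8.673 = 11.2 V.

V ≈ 11.2 V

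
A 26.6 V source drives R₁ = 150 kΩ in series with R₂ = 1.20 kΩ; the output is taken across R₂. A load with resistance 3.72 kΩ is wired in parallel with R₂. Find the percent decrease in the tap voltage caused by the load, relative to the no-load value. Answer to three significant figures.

Unloaded V = 26.6 × 1.20/151.2 = 0.2111 V.
Loaded: R₂‖R_L = 0.9073 kΩ, giving V = 26.6 × 0.9073/150.9 = 0.1599 V.
Drop = (0.2111 − 0.1599) / 0.2111 = 24.2 %.

24.2 %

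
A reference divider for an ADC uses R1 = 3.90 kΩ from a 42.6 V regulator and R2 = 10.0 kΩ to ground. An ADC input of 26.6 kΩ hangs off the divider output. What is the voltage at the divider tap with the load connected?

V_out ≈ 27.7 V

The load sits in parallel with R2: R2‖R_L = (10.0 × 26.6) / (10.0 + 26.6) = 7.268 kΩ.
V_out = 42.6 × 7.268 / (3.90 + 7.268) = 42.6 × 7.268/11.17 = 27.7 V.
(Unloaded it would have been 30.6 V.)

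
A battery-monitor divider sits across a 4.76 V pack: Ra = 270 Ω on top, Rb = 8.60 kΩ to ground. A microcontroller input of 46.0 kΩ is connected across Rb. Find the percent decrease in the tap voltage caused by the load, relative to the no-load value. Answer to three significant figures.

0.566 %

The divider's output (Thévenin) resistance is Ra‖Rb = 261.8 Ω.
Fractional drop under load = R_th/(R_th + R_L) = 261.8 / (261.8 + 46000) = 0.005659.
So the output falls by 0.566 %.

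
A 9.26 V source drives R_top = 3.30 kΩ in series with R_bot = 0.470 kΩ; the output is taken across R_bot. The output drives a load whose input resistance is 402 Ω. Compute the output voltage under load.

The load sits in parallel with R_bot: R_bot‖R_L = (470 × 402) / (470 + 402) = 216.7 Ω.
V_out = 9.26 × 216.7 / (3300 + 216.7) = 9.26 × 216.7/3517 = 0.571 V.

V_out ≈ 0.571 V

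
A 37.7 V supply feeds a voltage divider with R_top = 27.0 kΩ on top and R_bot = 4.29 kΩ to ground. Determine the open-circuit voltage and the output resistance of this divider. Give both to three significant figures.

V_th = 5.17 V, R_th = 3.70 kΩ

V_th is the open-circuit tap voltage: 37.7 × 4.29/(27.0 + 4.29) = 5.17 V.
With the supply zeroed, R_top and R_bot appear in parallel from the tap: R_th = R_top‖R_bot = (27.0 × 4.29)/31.29 = 3.70 kΩ.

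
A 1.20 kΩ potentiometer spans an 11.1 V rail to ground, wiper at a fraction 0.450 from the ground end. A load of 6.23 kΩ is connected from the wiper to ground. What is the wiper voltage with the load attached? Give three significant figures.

V ≈ 4.77 V

The wiper splits the pot into (1−α)R = 660.0 Ω above and αR = 540.0 Ω below.
Lower section ‖ load = 496.9 Ω.
V_wiper = 11.1 × 496.9/(660.0 + 496.9) = 4.77 V.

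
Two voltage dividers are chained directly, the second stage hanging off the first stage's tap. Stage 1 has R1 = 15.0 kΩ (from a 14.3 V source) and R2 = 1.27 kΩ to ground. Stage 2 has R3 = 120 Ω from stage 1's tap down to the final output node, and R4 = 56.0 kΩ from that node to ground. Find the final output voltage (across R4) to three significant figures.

V_out ≈ 1.09 V

Stage 2 presents R3+R4 = 56120 Ω as a load on stage 1's tap.
Stage 1's lower leg becomes R2‖(R3+R4) = 1242 Ω, so V_mid = 14.3 × 1242/16240 = 1.093 V.
Stage 2 is itself unloaded: V_out = V_mid × R4/(R3+R4) = 1.093 × 56000/56120 = 1.09 V.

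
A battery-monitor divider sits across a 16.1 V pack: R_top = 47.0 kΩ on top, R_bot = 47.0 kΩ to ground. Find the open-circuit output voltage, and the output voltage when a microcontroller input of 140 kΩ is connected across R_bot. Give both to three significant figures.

Open-circuit: V = 16.1 × 47.0/(47.0 + 47.0) = 8.05 V.
With the load, R_bot becomes R_bot‖R_L = 35.19 kΩ, so V = 16.1 × 35.19/82.19 = 6.89 V.

Unloaded: 8.05 V; loaded: 6.89 V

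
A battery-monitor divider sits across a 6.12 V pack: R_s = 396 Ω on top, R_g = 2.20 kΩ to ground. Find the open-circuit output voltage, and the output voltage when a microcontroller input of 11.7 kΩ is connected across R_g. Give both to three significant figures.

Unloaded: 5.19 V; loaded: 5.04 V

Open-circuit: V = 6.12 × 2200/(396 + 2200) = 5.19 V.
With the load, R_g becomes R_g‖R_L = 1852 Ω, so V = 6.12 × 1852/2248 = 5.04 V.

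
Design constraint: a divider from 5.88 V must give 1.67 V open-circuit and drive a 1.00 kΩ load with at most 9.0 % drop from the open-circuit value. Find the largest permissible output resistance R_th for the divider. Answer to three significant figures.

R_th ≤ 98.9 Ω

Loading drop = R_th/(R_th + R_L) ≤ 0.0900, so R_th ≤ R_L · ε/(1−ε) = 1.00 kΩ × 0.0900/0.9100 = 98.9 Ω.
(Any R1, R2 with R2/(R1+R2) = 0.284 and R1‖R2 ≤ 98.9 Ω will meet the spec.)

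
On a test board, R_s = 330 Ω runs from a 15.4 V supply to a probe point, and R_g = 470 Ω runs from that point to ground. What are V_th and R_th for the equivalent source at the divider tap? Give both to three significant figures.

V_th = 9.05 V, R_th = 194 Ω

V_th is the open-circuit tap voltage: 15.4 × 470/(330 + 470) = 9.05 V.
With the supply zeroed, R_s and R_g appear in parallel from the tap: R_th = R_s‖R_g = (330 × 470)/800.0 = 194 Ω.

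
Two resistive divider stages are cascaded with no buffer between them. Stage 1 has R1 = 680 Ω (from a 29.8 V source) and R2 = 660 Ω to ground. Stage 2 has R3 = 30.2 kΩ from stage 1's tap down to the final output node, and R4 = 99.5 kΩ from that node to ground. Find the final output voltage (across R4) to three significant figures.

V_out ≈ 11.2 V

Stage 2 presents R3+R4 = 129700 Ω as a load on stage 1's tap.
Stage 1's lower leg becomes R2‖(R3+R4) = 656.7 Ω, so V_mid = 29.8 × 656.7/1337 = 14.64 V.
Stage 2 is itself unloaded: V_out = V_mid × R4/(R3+R4) = 14.64 × 99500/129700 = 11.2 V.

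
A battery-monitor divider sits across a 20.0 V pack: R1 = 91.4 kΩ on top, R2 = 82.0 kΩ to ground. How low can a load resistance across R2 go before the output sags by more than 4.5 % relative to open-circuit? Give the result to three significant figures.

Output resistance R_th = R1‖R2 = (91.4 × 82.0)/173.4 = 43.22 kΩ.
The fractional drop is R_th/(R_th + R_L); requiring this ≤ 0.0450 gives R_L ≥ R_th(1/0.0450 − 1) = 43.22 × 21.22 = 917 kΩ.

R_L(min) ≈ 917 kΩ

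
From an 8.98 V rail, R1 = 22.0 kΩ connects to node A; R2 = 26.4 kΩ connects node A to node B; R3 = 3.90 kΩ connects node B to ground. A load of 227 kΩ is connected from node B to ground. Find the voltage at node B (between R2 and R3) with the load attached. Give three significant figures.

V ≈ 0.659 V

At node B, R3 is in parallel with the load: R3‖R_L = 3.834 kΩ.
Below node A the resistance is R2 + (R3‖R_L) = 30.23 kΩ, so V_A = 8.98 × 30.23/52.23 = 5.198 V.
Then V_B = V_A × (R3‖R_L)/(R2 + R3‖R_L) = 5.198 × 3.834/30.23 = 0.659 V.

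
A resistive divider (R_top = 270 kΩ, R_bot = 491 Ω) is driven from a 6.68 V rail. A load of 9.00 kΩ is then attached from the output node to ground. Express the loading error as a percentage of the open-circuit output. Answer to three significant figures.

The divider's output (Thévenin) resistance is R_top‖R_bot = 490.1 Ω.
Fractional drop under load = R_th/(R_th + R_L) = 490.1 / (490.1 + 9000) = 0.05164.
So the output falls by 5.16 %.

5.16 %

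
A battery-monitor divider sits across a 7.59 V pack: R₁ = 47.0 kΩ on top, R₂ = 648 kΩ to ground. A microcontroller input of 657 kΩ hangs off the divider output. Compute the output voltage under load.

The load sits in parallel with R₂: R₂‖R_L = (648 × 657) / (648 + 657) = 326.2 kΩ.
V_out = 7.59 × 326.2 / (47.0 + 326.2) = 7.59 × 326.2/373.2 = 6.63 V.

V_out ≈ 6.63 V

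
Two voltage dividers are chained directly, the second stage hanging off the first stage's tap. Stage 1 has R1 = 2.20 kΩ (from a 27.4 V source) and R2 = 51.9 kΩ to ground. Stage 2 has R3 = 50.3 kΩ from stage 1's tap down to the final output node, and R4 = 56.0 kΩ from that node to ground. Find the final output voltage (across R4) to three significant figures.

V_out ≈ 13.6 V

Stage 2 presents R3+R4 = 106.3 kΩ as a load on stage 1's tap.
Stage 1's lower leg becomes R2‖(R3+R4) = 34.87 kΩ, so V_mid = 27.4 × 34.87/37.07 = 25.77 V.
Stage 2 is itself unloaded: V_out = V_mid × R4/(R3+R4) = 25.77 × 56.0/106.3 = 13.6 V.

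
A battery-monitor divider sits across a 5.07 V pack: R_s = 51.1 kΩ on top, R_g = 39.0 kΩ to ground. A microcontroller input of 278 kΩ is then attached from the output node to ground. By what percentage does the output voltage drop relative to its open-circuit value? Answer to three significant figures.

7.37 %

The divider's output (Thévenin) resistance is R_s‖R_g = 22.12 kΩ.
Fractional drop under load = R_th/(R_th + R_L) = 22.12 / (22.12 + 278) = 0.07370.
So the output falls by 7.37 %.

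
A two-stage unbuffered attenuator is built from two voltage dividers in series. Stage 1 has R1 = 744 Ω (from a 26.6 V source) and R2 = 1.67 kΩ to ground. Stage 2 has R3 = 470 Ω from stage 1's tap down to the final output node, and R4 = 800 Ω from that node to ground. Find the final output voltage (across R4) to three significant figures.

Stage 2 presents R3+R4 = 1270 Ω as a load on stage 1's tap.
Stage 1's lower leg becomes R2‖(R3+R4) = 721.4 Ω, so V_mid = 26.6 × 721.4/1465 = 13.09 V.
Stage 2 is itself unloaded: V_out = V_mid × R4/(R3+R4) = 13.09 × 800/1270 = 8.25 V.

V_out ≈ 8.25 V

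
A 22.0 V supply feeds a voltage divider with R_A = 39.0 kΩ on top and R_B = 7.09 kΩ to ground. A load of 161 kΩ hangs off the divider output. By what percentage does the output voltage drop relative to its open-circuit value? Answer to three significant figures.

The divider's output (Thévenin) resistance is R_A‖R_B = 5.999 kΩ.
Fractional drop under load = R_th/(R_th + R_L) = 5.999 / (5.999 + 161) = 0.03592.
So the output falls by 3.59 %.

3.59 %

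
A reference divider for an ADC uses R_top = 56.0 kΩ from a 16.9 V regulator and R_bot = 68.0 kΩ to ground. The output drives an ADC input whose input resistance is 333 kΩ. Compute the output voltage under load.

The load sits in parallel with R_bot: R_bot‖R_L = (68.0 × 333) / (68.0 + 333) = 56.47 kΩ.
V_out = 16.9 × 56.47 / (56.0 + 56.47) = 16.9 × 56.47/112.5 = 8.49 V.

V_out ≈ 8.49 V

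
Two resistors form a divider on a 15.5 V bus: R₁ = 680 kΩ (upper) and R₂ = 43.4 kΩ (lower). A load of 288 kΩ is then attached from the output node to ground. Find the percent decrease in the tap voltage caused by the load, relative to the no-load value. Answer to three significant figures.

12.4 %

The divider's output (Thévenin) resistance is R₁‖R₂ = 40.80 kΩ.
Fractional drop under load = R_th/(R_th + R_L) = 40.80 / (40.80 + 288) = 0.1241.
So the output falls by 12.4 %.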